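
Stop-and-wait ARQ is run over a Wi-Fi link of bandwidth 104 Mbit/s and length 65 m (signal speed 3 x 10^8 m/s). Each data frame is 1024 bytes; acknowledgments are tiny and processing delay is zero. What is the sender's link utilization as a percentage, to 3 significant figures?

t_tx = L/R = 8192/104000000 = 7.87692e-05 s.
t_prop = 65/300000000 = 2.16667e-07 s; RTT = 4.33333e-07 s.
Cycle = t_tx + RTT = 7.92026e-05 s.
Utilization = t_tx / cycle = 7.87692e-05/7.92026e-05 = 99.5 %.

99.5 %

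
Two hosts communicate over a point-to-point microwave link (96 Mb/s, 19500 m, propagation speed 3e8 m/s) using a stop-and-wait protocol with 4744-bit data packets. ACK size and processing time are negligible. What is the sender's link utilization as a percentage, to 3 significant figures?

27.5 %

t_tx = L/R = 4744/96000000 = 4.94167e-05 s.
t_prop = 19500/300000000 = 6.5e-05 s; RTT = 0.00013 s.
Cycle = t_tx + RTT = 0.000179417 s.
Utilization = t_tx / cycle = 4.94167e-05/0.000179417 = 27.5 %.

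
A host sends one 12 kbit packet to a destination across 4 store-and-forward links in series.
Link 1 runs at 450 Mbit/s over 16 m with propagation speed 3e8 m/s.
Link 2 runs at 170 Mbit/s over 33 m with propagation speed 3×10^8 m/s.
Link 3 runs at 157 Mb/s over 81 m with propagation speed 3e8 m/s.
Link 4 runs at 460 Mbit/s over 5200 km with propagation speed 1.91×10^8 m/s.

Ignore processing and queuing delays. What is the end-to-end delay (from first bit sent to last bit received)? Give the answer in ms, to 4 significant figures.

27.43 ms

L = 12000 bits.
Transmission delays (L/R per hop): 0.0266667, 0.0705882, 0.0764331, 0.026087 ms; sum = 0.199775 ms.
Propagation delays (d/s per hop): 5.33333e-05, 0.00011, 0.00027, 27.2251 ms; sum = 27.2256 ms.
End-to-end = 27.43 ms.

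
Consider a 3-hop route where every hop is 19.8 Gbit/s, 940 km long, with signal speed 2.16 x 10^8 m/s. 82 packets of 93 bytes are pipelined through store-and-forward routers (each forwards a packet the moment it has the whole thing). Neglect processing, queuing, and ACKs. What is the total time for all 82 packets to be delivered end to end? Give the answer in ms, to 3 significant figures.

Per-hop transmission t_tx = L/R = 744/19800000000 = 3.75758e-05 ms.
Per-hop propagation t_prop = 940000/216000000 = 4.35185 ms.
Pipeline fill: first packet needs 3·t_tx to clear all hops; remaining 81 packets each add one t_tx.
Total = (3+82-1)·t_tx + 3·t_prop = 84·3.75758e-05 + 3·4.35185 = 13.1 ms.

13.1 ms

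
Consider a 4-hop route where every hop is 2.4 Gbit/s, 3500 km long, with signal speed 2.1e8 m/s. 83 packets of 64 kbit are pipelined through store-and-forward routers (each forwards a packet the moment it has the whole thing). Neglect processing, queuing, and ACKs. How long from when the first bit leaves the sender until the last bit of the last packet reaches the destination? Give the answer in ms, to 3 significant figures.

69.0 ms

Per-hop transmission t_tx = L/R = 64000/2400000000 = 0.0266667 ms.
Per-hop propagation t_prop = 3500000/210000000 = 16.6667 ms.
Pipeline fill: first packet needs 4·t_tx to clear all hops; remaining 82 packets each add one t_tx.
Total = (4+83-1)·t_tx + 4·t_prop = 86·0.0266667 + 4·16.6667 = 69.0 ms.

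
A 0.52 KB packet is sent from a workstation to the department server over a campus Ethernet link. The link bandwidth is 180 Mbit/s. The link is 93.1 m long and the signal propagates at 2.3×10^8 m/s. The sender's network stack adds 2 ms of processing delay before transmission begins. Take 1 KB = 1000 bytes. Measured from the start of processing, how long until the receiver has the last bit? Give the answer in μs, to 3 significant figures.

2020 μs

L = 4160 bits.
Transmission delay = L/R = 4160 / 180000000 = 23.1111 μs.
Propagation delay = d/s = 93.1 m / 2.3e+08 m/s = 0.404783 μs.
Plus processing delay 2 ms = 2000 μs.
Total = 2020 μs.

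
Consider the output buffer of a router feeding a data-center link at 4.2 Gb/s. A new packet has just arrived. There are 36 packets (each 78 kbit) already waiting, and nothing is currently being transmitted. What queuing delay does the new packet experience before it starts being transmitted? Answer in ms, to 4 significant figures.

0.6686 ms

Each queued packet: L/R = 78000/4200000000 = 0.0185714 ms.
36 queued → 0.668571 ms.
Queuing delay = 0.6686 ms.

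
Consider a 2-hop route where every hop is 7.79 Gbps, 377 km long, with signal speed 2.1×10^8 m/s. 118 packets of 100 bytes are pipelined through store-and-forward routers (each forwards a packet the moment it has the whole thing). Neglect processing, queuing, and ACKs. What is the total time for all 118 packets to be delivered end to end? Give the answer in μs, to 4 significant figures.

3603 μs

Per-hop transmission t_tx = L/R = 800/7790000000 = 0.102696 μs.
Per-hop propagation t_prop = 377000/210000000 = 1795.24 μs.
Pipeline fill: first packet needs 2·t_tx to clear all hops; remaining 117 packets each add one t_tx.
Total = (2+118-1)·t_tx + 2·t_prop = 119·0.102696 + 2·1795.24 = 3603 μs.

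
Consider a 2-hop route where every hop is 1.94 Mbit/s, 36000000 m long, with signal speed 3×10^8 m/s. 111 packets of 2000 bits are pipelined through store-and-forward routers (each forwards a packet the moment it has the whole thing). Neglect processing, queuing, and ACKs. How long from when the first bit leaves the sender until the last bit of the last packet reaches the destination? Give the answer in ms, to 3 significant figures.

355 ms

Per-hop transmission t_tx = L/R = 2000/1940000 = 1.03093 ms.
Per-hop propagation t_prop = 36000000/300000000 = 120 ms.
Pipeline fill: first packet needs 2·t_tx to clear all hops; remaining 110 packets each add one t_tx.
Total = (2+111-1)·t_tx + 2·t_prop = 112·1.03093 + 2·120 = 355 ms.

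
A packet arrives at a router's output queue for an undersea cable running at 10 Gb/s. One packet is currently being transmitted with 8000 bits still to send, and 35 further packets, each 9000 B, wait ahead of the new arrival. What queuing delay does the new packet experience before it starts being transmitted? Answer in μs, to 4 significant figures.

252.8 μs

Each queued packet: L/R = 72000/10000000000 = 7.2 μs.
35 queued → 252 μs.
Plus remaining 8000 bits of current packet: 0.8 μs.
Queuing delay = 252.8 μs.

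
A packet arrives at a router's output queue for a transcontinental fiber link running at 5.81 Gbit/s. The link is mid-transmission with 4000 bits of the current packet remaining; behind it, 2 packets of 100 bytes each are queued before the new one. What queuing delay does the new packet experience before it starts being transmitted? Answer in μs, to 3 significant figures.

0.964 μs

Each queued packet: L/R = 800/5810000000 = 0.137694 μs.
2 queued → 0.275387 μs.
Plus remaining 4000 bits of current packet: 0.688468 μs.
Queuing delay = 0.964 μs.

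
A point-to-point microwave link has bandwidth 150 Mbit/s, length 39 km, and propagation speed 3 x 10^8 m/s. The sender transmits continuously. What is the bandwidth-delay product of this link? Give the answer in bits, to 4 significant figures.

19500 bits

Propagation delay = 39000 / 300000000 = 0.00013 s.
BDP = R × t_prop = 150000000 × 0.00013 = 19500 bits.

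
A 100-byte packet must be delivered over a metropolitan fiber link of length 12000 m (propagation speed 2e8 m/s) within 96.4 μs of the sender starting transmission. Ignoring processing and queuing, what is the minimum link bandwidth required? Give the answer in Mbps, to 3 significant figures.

L = 800 bits.
Propagation delay = 12000 / 200000000 = 60 μs.
Transmission budget = 96.4 − 60 = 36.4 μs.
R ≥ L / t_tx = 800 bits / 3.64e-05 s = 22.0 Mbps.

22.0 Mbps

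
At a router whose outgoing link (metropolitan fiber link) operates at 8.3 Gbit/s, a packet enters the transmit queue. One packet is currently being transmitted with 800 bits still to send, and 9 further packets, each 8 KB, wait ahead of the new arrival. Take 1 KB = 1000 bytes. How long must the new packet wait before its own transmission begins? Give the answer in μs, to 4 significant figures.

Each queued packet: L/R = 64000/8.3e+09 = 7.71084 μs.
9 queued → 69.3976 μs.
Plus remaining 800 bits of current packet: 0.0963855 μs.
Queuing delay = 69.49 μs.

69.49 μs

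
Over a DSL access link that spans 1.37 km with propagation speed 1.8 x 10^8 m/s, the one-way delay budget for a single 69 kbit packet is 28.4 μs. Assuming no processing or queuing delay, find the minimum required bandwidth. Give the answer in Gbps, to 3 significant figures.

3.32 Gbps

Propagation delay = 1370 / 180000000 = 7.61111 μs.
Transmission budget = 28.4 − 7.61111 = 20.7889 μs.
R ≥ L / t_tx = 69000 bits / 2.07889e-05 s = 3.32 Gbps.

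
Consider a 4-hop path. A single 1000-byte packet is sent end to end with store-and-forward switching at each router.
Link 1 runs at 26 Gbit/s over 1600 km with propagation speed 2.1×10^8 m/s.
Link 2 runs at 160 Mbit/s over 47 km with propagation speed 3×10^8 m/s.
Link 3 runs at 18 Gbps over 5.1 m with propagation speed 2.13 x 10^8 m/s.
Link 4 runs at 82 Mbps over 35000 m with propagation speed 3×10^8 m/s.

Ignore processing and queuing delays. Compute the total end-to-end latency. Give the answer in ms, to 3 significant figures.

8.04 ms

L = 1000 × 8 = 8000 bits.
Transmission delays (L/R per hop): 0.000307692, 0.05, 0.000444444, 0.097561 ms; sum = 0.148313 ms.
Propagation delays (d/s per hop): 7.61905, 0.156667, 2.39437e-05, 0.116667 ms; sum = 7.8924 ms.
End-to-end = 8.04 ms.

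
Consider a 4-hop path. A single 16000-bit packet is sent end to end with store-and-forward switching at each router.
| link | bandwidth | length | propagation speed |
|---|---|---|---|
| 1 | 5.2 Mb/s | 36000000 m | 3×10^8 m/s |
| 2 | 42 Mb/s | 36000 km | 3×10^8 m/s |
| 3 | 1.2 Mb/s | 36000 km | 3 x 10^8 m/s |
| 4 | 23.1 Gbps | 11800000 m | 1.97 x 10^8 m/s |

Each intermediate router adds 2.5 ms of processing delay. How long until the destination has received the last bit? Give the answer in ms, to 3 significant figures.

444 ms

Transmission delays (L/R per hop): 3.07692, 0.380952, 13.3333, 0.000692641 ms; sum = 16.7919 ms.
Propagation delays (d/s per hop): 120, 120, 120, 59.8985 ms; sum = 419.898 ms.
Processing at 3 router(s): 3 × 2.5 ms = 7.5 ms.
End-to-end = 444 ms.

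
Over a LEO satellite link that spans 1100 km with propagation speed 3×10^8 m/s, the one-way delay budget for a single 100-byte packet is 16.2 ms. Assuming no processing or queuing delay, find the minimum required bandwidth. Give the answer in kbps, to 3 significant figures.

63.8 kbps

L = 800 bits.
Propagation delay = 1100000 / 300000000 = 3.66667 ms.
Transmission budget = 16.2 − 3.66667 = 12.5333 ms.
R ≥ L / t_tx = 800 bits / 0.0125333 s = 63.8 kbps.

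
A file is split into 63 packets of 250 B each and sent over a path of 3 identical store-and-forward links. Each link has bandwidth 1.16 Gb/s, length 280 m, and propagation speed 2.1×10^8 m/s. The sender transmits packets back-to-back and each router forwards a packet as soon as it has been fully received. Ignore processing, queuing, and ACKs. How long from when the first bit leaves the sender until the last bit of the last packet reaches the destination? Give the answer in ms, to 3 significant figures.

0.116 ms

Per-hop transmission t_tx = L/R = 2000/1160000000 = 0.00172414 ms.
Per-hop propagation t_prop = 280/210000000 = 0.00133333 ms.
Pipeline fill: first packet needs 3·t_tx to clear all hops; remaining 62 packets each add one t_tx.
Total = (3+63-1)·t_tx + 3·t_prop = 65·0.00172414 + 3·0.00133333 = 0.116 ms.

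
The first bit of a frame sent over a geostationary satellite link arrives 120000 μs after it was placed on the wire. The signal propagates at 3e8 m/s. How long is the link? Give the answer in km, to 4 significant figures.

36000 km

d = s × t_prop = 300000000 × 0.12 = 36000 km.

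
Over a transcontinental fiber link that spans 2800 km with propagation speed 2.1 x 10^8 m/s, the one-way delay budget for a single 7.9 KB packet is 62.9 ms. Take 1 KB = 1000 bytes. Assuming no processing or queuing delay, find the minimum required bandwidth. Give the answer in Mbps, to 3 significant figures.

L = 63200 bits.
Propagation delay = 2800000 / 210000000 = 13.3333 ms.
Transmission budget = 62.9 − 13.3333 = 49.5667 ms.
R ≥ L / t_tx = 63200 bits / 0.0495667 s = 1.28 Mbps.

1.28 Mbps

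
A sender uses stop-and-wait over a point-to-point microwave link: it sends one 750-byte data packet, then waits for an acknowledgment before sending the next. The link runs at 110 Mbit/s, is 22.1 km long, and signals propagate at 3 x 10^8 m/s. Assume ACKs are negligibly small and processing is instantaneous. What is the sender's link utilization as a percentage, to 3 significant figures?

t_tx = L/R = 6000/110000000 = 5.45455e-05 s.
t_prop = 22100/300000000 = 7.36667e-05 s; RTT = 0.000147333 s.
Cycle = t_tx + RTT = 0.000201879 s.
Utilization = t_tx / cycle = 5.45455e-05/0.000201879 = 27.0 %.

27.0 %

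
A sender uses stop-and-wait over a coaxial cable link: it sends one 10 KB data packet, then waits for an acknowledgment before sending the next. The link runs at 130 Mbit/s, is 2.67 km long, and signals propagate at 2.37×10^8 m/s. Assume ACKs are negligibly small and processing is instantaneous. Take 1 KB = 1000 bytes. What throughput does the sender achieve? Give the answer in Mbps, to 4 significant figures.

t_tx = L/R = 80000/130000000 = 0.000615385 s.
t_prop = 2670/237000000 = 1.12658e-05 s; RTT = 2.25316e-05 s.
Cycle = t_tx + RTT = 0.000637916 s.
Throughput = L / cycle = 80000 / 0.000637916 = 125.4 Mbps.

125.4 Mbps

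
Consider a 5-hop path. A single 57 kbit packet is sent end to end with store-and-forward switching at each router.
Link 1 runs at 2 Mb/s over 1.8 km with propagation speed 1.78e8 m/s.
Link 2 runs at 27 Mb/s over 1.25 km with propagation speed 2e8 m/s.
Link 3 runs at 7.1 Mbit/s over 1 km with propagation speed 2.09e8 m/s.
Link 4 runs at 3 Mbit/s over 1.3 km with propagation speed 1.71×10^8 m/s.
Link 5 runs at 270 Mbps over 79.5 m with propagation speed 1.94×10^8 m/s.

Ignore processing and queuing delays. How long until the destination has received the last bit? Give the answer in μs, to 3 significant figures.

L = 57000 bits.
Transmission delays (L/R per hop): 28500, 2111.11, 8028.17, 19000, 211.111 μs; sum = 57850.4 μs.
Propagation delays (d/s per hop): 10.1124, 6.25, 4.78469, 7.60234, 0.409794 μs; sum = 29.1592 μs.
End-to-end = 57900 μs.

57900 μs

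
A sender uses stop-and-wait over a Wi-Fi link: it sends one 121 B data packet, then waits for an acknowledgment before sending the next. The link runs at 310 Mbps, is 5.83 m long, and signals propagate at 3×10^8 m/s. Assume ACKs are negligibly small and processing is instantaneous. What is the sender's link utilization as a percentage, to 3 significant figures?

98.8 %

t_tx = L/R = 968/310000000 = 3.12258e-06 s.
t_prop = 5.83/300000000 = 1.94333e-08 s; RTT = 3.88667e-08 s.
Cycle = t_tx + RTT = 3.16145e-06 s.
Utilization = t_tx / cycle = 3.12258e-06/3.16145e-06 = 98.8 %.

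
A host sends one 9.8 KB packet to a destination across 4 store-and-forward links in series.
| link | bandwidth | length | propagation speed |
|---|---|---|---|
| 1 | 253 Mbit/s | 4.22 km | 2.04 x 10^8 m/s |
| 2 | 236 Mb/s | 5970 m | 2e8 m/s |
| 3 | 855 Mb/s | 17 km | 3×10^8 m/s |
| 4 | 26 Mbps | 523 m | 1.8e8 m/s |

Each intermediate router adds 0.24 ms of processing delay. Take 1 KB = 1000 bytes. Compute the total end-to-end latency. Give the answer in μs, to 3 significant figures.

L = 78400 bits.
Transmission delays (L/R per hop): 309.881, 332.203, 91.6959, 3015.38 μs; sum = 3749.17 μs.
Propagation delays (d/s per hop): 20.6863, 29.85, 56.6667, 2.90556 μs; sum = 110.108 μs.
Processing at 3 router(s): 3 × 0.24 ms = 720 μs.
End-to-end = 4580 μs.

4580 μs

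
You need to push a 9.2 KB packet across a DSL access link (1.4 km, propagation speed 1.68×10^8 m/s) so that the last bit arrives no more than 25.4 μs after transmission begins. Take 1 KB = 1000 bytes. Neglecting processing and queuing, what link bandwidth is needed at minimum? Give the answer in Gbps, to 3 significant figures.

4.31 Gbps

L = 73600 bits.
Propagation delay = 1400 / 168000000 = 8.33333 μs.
Transmission budget = 25.4 − 8.33333 = 17.0667 μs.
R ≥ L / t_tx = 73600 bits / 1.70667e-05 s = 4.31 Gbps.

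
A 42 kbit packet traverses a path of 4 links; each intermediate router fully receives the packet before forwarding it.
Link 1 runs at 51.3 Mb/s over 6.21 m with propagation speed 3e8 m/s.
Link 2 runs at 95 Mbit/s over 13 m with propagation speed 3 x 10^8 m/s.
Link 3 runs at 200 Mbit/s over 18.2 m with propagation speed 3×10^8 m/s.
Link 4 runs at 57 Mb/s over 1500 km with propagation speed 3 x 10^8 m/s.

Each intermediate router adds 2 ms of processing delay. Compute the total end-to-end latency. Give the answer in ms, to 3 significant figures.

L = 42000 bits.
Transmission delays (L/R per hop): 0.818713, 0.442105, 0.21, 0.736842 ms; sum = 2.20766 ms.
Propagation delays (d/s per hop): 2.07e-05, 4.33333e-05, 6.06667e-05, 5 ms; sum = 5.00012 ms.
Processing at 3 router(s): 3 × 2 ms = 6 ms.
End-to-end = 13.2 ms.

13.2 ms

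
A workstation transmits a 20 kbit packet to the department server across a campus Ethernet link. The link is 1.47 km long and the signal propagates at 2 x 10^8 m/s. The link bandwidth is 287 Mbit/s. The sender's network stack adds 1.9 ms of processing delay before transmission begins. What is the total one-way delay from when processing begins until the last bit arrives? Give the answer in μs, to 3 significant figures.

1980 μs

L = 20000 bits.
Transmission delay = L/R = 20000 / 287000000 = 69.6864 μs.
Propagation delay = d/s = 1470 m / 200000000 m/s = 7.35 μs.
Plus processing delay 1.9 ms = 1900 μs.
Total = 1980 μs.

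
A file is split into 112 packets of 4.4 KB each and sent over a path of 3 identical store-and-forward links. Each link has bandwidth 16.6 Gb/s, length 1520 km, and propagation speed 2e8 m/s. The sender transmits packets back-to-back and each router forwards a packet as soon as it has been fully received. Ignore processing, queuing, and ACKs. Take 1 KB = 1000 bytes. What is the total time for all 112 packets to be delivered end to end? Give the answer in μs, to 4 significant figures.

Per-hop transmission t_tx = L/R = 35200/1.66e+10 = 2.12048 μs.
Per-hop propagation t_prop = 1520000/200000000 = 7600 μs.
Pipeline fill: first packet needs 3·t_tx to clear all hops; remaining 111 packets each add one t_tx.
Total = (3+112-1)·t_tx + 3·t_prop = 114·2.12048 + 3·7600 = 23040 μs.

23040 μs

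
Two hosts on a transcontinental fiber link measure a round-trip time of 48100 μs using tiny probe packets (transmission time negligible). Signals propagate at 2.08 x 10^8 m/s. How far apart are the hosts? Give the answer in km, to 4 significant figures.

5002 km

One-way propagation = RTT/2 = 24050 μs.
d = s × t = 208000000 × 0.02405 = 5002 km.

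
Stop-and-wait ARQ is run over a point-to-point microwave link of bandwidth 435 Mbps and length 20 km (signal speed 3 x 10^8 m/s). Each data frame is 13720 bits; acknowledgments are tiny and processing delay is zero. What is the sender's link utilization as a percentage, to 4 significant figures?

19.13 %

t_tx = L/R = 13720/435000000 = 3.15402e-05 s.
t_prop = 20000/300000000 = 6.66667e-05 s; RTT = 0.000133333 s.
Cycle = t_tx + RTT = 0.000164874 s.
Utilization = t_tx / cycle = 3.15402e-05/0.000164874 = 19.13 %.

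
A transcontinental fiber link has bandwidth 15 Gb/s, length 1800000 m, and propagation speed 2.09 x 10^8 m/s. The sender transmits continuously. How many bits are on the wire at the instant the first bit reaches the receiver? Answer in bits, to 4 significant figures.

129200000 bits

Propagation delay = 1800000 / 209000000 = 0.00861244 s.
BDP = R × t_prop = 15000000000 × 0.00861244 = 129187000 bits.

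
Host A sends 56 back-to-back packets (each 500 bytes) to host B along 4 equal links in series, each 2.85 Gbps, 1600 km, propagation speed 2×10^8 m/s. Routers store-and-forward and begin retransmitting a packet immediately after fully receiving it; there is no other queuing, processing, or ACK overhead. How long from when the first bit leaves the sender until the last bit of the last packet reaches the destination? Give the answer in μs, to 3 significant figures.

32100 μs

Per-hop transmission t_tx = L/R = 4000/2850000000 = 1.40351 μs.
Per-hop propagation t_prop = 1600000/200000000 = 8000 μs.
Pipeline fill: first packet needs 4·t_tx to clear all hops; remaining 55 packets each add one t_tx.
Total = (4+56-1)·t_tx + 4·t_prop = 59·1.40351 + 4·8000 = 32100 μs.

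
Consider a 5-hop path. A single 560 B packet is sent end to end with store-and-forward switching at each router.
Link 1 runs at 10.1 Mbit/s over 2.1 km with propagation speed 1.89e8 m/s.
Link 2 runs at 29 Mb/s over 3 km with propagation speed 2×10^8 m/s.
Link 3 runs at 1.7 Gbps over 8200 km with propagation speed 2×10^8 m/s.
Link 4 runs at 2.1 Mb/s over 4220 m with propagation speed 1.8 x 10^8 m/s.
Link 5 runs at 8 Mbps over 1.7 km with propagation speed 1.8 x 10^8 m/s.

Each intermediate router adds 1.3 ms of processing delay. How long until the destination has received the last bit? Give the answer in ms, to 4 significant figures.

L = 560 × 8 = 4480 bits.
Transmission delays (L/R per hop): 0.443564, 0.154483, 0.00263529, 2.13333, 0.56 ms; sum = 3.29402 ms.
Propagation delays (d/s per hop): 0.0111111, 0.015, 41, 0.0234444, 0.00944444 ms; sum = 41.059 ms.
Processing at 4 router(s): 4 × 1.3 ms = 5.2 ms.
End-to-end = 49.55 ms.

49.55 ms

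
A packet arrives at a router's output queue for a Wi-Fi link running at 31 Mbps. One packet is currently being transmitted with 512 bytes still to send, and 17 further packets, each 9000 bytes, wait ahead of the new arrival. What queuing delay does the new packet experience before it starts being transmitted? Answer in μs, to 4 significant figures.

Each queued packet: L/R = 72000/31000000 = 2322.58 μs.
17 queued → 39483.9 μs.
Plus remaining 4096 bits of current packet: 132.129 μs.
Queuing delay = 39620 μs.

39620 μs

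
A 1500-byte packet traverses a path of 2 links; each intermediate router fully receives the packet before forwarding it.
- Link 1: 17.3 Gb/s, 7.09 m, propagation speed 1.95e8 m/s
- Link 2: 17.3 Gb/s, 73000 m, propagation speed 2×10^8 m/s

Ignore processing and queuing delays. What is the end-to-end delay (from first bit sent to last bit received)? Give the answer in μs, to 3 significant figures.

366 μs

L = 1500 × 8 = 12000 bits.
Transmission delay per hop = L/R = 12000/17300000000 = 0.693642 μs; 2 hops → 1.38728 μs.
Propagation delays (d/s per hop): 0.036359, 365 μs; sum = 365.036 μs.
End-to-end = 366 μs.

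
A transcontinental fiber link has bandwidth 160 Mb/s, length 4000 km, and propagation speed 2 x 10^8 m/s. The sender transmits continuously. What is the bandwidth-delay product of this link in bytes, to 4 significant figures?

400000 bytes

Propagation delay = 4000000 / 200000000 = 0.02 s.
BDP = R × t_prop = 160000000 × 0.02 = 3200000 bits.
In bytes: 3200000/8 = 400000 bytes.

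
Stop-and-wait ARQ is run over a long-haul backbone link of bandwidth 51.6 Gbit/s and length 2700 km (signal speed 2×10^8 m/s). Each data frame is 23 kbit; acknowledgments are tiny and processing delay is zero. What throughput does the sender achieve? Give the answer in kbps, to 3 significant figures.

t_tx = L/R = 23000/51600000000 = 4.45736e-07 s.
t_prop = 2700000/200000000 = 0.0135 s; RTT = 0.027 s.
Cycle = t_tx + RTT = 0.0270004 s.
Throughput = L / cycle = 23000 / 0.0270004 = 852 kbps.

852 kbps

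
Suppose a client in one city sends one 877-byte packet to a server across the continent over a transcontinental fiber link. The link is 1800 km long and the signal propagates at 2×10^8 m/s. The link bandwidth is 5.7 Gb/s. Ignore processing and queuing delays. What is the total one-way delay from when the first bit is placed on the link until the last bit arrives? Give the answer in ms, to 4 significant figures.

9.001 ms

L = 877 × 8 = 7016 bits.
Transmission delay = L/R = 7016 / 5700000000 = 0.00123088 ms.
Propagation delay = d/s = 1800000 m / 200000000 m/s = 9 ms.
Total = 9.001 ms.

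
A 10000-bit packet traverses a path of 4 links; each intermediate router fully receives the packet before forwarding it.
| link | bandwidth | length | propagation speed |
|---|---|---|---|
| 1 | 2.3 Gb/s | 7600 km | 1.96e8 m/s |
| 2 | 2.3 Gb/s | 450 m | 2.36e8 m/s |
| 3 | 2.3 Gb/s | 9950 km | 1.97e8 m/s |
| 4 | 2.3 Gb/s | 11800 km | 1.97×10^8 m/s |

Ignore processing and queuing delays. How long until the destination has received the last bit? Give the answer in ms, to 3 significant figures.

Transmission delay per hop = L/R = 10000/2300000000 = 0.00434783 ms; 4 hops → 0.0173913 ms.
Propagation delays (d/s per hop): 38.7755, 0.00190678, 50.5076, 59.8985 ms; sum = 149.184 ms.
End-to-end = 149 ms.

149 ms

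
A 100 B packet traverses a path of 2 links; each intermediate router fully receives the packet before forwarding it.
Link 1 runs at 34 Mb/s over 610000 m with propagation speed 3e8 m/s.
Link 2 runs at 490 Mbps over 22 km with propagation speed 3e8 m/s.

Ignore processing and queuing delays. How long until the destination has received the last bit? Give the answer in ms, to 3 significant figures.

L = 100 × 8 = 800 bits.
Transmission delays (L/R per hop): 0.0235294, 0.00163265 ms; sum = 0.0251621 ms.
Propagation delays (d/s per hop): 2.03333, 0.0733333 ms; sum = 2.10667 ms.
End-to-end = 2.13 ms.

2.13 ms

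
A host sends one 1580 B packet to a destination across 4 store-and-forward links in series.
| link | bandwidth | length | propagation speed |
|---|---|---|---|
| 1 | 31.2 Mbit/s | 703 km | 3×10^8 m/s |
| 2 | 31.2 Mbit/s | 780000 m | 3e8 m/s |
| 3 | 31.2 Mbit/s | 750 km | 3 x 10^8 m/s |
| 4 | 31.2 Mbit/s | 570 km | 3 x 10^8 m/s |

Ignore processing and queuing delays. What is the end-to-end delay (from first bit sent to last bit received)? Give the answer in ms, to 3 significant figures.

11.0 ms

L = 1580 × 8 = 12640 bits.
Transmission delay per hop = L/R = 12640/31200000 = 0.405128 ms; 4 hops → 1.62051 ms.
Propagation delays (d/s per hop): 2.34333, 2.6, 2.5, 1.9 ms; sum = 9.34333 ms.
End-to-end = 11.0 ms.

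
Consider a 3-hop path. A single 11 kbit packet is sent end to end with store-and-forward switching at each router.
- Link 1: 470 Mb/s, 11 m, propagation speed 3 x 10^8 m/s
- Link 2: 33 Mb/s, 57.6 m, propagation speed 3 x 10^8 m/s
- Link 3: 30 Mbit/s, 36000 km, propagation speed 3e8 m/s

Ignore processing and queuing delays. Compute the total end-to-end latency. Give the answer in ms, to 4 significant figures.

120.7 ms

L = 11000 bits.
Transmission delays (L/R per hop): 0.0234043, 0.333333, 0.366667 ms; sum = 0.723404 ms.
Propagation delays (d/s per hop): 3.66667e-05, 0.000192, 120 ms; sum = 120 ms.
End-to-end = 120.7 ms.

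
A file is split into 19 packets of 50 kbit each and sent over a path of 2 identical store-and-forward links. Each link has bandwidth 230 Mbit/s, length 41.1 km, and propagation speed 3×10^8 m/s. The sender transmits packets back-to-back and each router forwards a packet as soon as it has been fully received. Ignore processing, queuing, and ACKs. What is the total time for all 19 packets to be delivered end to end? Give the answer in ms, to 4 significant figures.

4.622 ms

Per-hop transmission t_tx = L/R = 50000/230000000 = 0.217391 ms.
Per-hop propagation t_prop = 41100/300000000 = 0.137 ms.
Pipeline fill: first packet needs 2·t_tx to clear all hops; remaining 18 packets each add one t_tx.
Total = (2+19-1)·t_tx + 2·t_prop = 20·0.217391 + 2·0.137 = 4.622 ms.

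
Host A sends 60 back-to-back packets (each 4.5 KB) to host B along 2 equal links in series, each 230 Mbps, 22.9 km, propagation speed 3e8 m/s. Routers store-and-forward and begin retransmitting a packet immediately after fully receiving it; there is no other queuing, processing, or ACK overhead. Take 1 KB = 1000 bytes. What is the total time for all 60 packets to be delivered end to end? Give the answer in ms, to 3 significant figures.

Per-hop transmission t_tx = L/R = 36000/230000000 = 0.156522 ms.
Per-hop propagation t_prop = 22900/300000000 = 0.0763333 ms.
Pipeline fill: first packet needs 2·t_tx to clear all hops; remaining 59 packets each add one t_tx.
Total = (2+60-1)·t_tx + 2·t_prop = 61·0.156522 + 2·0.0763333 = 9.70 ms.

9.70 ms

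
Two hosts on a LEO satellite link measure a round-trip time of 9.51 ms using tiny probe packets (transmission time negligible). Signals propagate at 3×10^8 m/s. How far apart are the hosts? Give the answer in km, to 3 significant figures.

1430 km

One-way propagation = RTT/2 = 4.755 ms.
d = s × t = 300000000 × 0.004755 = 1430 km.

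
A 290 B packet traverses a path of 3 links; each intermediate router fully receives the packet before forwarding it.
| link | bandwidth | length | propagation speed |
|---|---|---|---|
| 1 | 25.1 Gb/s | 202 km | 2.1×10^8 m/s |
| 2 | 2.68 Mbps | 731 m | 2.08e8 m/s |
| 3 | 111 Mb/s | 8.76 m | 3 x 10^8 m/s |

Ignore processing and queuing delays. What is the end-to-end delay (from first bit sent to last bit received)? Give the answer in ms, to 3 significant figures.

L = 290 × 8 = 2320 bits.
Transmission delays (L/R per hop): 9.24303e-05, 0.865672, 0.0209009 ms; sum = 0.886665 ms.
Propagation delays (d/s per hop): 0.961905, 0.00351442, 2.92e-05 ms; sum = 0.965448 ms.
End-to-end = 1.85 ms.

1.85 ms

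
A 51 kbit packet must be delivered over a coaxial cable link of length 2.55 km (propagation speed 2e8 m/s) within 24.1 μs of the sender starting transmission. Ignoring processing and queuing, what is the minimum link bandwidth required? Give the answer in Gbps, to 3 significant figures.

4.49 Gbps

Propagation delay = 2550 / 200000000 = 12.75 μs.
Transmission budget = 24.1 − 12.75 = 11.35 μs.
R ≥ L / t_tx = 51000 bits / 1.135e-05 s = 4.49 Gbps.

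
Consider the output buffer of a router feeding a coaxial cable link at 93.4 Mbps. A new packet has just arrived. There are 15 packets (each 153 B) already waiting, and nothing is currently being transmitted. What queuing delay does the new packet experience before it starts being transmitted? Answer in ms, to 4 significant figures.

Each queued packet: L/R = 1224/93400000 = 0.0131049 ms.
15 queued → 0.196574 ms.
Queuing delay = 0.1966 ms.

0.1966 ms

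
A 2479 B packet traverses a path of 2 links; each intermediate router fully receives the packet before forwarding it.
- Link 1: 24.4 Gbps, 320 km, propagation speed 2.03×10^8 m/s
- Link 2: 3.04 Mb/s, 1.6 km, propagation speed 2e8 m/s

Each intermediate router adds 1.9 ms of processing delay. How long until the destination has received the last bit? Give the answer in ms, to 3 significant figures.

L = 2479 × 8 = 19832 bits.
Transmission delays (L/R per hop): 0.000812787, 6.52368 ms; sum = 6.5245 ms.
Propagation delays (d/s per hop): 1.57635, 0.008 ms; sum = 1.58435 ms.
Processing at 1 router(s): 1 × 1.9 ms = 1.9 ms.
End-to-end = 10.0 ms.

10.0 ms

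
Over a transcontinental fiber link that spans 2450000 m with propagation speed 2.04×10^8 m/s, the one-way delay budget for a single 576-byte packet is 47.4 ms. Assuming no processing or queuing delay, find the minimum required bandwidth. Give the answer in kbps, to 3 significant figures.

130 kbps

L = 4608 bits.
Propagation delay = 2450000 / 204000000 = 12.0098 ms.
Transmission budget = 47.4 − 12.0098 = 35.3902 ms.
R ≥ L / t_tx = 4608 bits / 0.0353902 s = 130 kbps.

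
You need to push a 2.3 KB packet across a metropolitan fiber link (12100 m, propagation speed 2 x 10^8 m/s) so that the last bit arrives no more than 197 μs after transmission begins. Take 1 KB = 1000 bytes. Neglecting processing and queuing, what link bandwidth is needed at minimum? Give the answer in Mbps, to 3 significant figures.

L = 18400 bits.
Propagation delay = 12100 / 200000000 = 60.5 μs.
Transmission budget = 197 − 60.5 = 136.5 μs.
R ≥ L / t_tx = 18400 bits / 0.0001365 s = 135 Mbps.

135 Mbps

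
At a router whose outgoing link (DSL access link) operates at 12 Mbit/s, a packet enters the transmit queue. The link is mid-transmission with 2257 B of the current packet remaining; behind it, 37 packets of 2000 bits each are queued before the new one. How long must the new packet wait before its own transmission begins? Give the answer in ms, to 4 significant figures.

7.671 ms

Each queued packet: L/R = 2000/12000000 = 0.166667 ms.
37 queued → 6.16667 ms.
Plus remaining 18056 bits of current packet: 1.50467 ms.
Queuing delay = 7.671 ms.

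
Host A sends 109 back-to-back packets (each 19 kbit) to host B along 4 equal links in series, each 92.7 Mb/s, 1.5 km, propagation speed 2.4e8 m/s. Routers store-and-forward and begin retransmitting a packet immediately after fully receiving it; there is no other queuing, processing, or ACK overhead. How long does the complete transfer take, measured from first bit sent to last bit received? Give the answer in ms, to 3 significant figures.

23.0 ms

Per-hop transmission t_tx = L/R = 19000/92700000 = 0.204962 ms.
Per-hop propagation t_prop = 1500/240000000 = 0.00625 ms.
Pipeline fill: first packet needs 4·t_tx to clear all hops; remaining 108 packets each add one t_tx.
Total = (4+109-1)·t_tx + 4·t_prop = 112·0.204962 + 4·0.00625 = 23.0 ms.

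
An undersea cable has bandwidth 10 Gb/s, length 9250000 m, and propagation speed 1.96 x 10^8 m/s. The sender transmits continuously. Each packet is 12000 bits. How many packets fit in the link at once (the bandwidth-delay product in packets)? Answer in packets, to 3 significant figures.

Propagation delay = 9250000 / 196000000 = 0.0471939 s.
BDP = R × t_prop = 10000000000 × 0.0471939 = 471939000 bits.
In packets of 12000 bits: 39300 packets.

39300 packets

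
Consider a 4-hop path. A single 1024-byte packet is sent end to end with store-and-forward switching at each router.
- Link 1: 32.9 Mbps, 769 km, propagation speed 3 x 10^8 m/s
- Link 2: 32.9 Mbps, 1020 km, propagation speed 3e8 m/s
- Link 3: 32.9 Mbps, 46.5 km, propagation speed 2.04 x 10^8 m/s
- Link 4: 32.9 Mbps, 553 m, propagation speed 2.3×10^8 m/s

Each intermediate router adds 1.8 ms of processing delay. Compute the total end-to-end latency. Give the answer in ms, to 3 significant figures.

12.6 ms

L = 1024 × 8 = 8192 bits.
Transmission delay per hop = L/R = 8192/32900000 = 0.248997 ms; 4 hops → 0.995988 ms.
Propagation delays (d/s per hop): 2.56333, 3.4, 0.227941, 0.00240435 ms; sum = 6.19368 ms.
Processing at 3 router(s): 3 × 1.8 ms = 5.4 ms.
End-to-end = 12.6 ms.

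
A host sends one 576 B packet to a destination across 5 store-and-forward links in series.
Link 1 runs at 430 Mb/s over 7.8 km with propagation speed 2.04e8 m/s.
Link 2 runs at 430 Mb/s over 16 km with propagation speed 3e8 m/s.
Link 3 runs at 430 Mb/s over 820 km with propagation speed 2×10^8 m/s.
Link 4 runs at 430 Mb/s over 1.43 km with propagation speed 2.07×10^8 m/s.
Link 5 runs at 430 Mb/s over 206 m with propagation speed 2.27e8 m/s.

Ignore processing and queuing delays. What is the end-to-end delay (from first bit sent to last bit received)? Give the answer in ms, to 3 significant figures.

L = 576 × 8 = 4608 bits.
Transmission delay per hop = L/R = 4608/430000000 = 0.0107163 ms; 5 hops → 0.0535814 ms.
Propagation delays (d/s per hop): 0.0382353, 0.0533333, 4.1, 0.00690821, 0.000907489 ms; sum = 4.19938 ms.
End-to-end = 4.25 ms.

4.25 ms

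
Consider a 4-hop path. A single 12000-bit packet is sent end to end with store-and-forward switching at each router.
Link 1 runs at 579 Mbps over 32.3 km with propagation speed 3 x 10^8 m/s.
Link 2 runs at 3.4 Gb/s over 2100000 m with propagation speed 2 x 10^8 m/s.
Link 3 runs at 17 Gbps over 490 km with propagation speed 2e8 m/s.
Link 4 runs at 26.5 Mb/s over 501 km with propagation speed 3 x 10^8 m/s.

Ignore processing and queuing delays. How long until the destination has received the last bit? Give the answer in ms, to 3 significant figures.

Transmission delays (L/R per hop): 0.0207254, 0.00352941, 0.000705882, 0.45283 ms; sum = 0.477791 ms.
Propagation delays (d/s per hop): 0.107667, 10.5, 2.45, 1.67 ms; sum = 14.7277 ms.
End-to-end = 15.2 ms.

15.2 ms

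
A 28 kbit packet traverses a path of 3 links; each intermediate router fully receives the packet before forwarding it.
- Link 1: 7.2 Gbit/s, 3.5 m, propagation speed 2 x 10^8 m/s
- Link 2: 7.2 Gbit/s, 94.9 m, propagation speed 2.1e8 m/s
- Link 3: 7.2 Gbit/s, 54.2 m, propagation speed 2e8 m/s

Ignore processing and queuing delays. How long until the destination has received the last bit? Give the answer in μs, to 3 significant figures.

12.4 μs

L = 28000 bits.
Transmission delay per hop = L/R = 28000/7200000000 = 3.88889 μs; 3 hops → 11.6667 μs.
Propagation delays (d/s per hop): 0.0175, 0.451905, 0.271 μs; sum = 0.740405 μs.
End-to-end = 12.4 μs.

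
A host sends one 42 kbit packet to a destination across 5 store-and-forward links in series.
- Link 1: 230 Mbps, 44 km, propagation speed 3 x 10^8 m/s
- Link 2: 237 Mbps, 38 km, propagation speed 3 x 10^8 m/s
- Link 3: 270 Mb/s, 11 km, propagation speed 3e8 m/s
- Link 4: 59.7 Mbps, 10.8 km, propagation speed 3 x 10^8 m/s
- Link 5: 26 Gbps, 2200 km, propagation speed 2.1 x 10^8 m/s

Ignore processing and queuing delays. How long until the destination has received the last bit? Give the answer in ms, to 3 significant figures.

L = 42000 bits.
Transmission delays (L/R per hop): 0.182609, 0.177215, 0.155556, 0.703518, 0.00161538 ms; sum = 1.22051 ms.
Propagation delays (d/s per hop): 0.146667, 0.126667, 0.0366667, 0.036, 10.4762 ms; sum = 10.8222 ms.
End-to-end = 12.0 ms.

12.0 ms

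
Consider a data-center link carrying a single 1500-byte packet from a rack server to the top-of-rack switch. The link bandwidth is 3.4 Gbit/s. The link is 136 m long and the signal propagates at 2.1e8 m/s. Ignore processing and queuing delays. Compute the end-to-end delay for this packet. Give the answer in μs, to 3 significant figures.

4.18 μs

L = 1500 × 8 = 12000 bits.
Transmission delay = L/R = 12000 / 3400000000 = 3.52941 μs.
Propagation delay = d/s = 136 m / 210000000 m/s = 0.647619 μs.
Total = 4.18 μs.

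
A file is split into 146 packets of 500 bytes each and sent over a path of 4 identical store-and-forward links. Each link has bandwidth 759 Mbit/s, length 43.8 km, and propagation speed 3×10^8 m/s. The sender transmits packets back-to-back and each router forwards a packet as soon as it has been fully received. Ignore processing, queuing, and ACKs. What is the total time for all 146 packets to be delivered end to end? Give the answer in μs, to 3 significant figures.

1370 μs

Per-hop transmission t_tx = L/R = 4000/759000000 = 5.27009 μs.
Per-hop propagation t_prop = 43800/300000000 = 146 μs.
Pipeline fill: first packet needs 4·t_tx to clear all hops; remaining 145 packets each add one t_tx.
Total = (4+146-1)·t_tx + 4·t_prop = 149·5.27009 + 4·146 = 1370 μs.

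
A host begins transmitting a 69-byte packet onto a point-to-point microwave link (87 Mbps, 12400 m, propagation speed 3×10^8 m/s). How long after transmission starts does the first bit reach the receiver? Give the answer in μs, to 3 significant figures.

41.3 μs

First bit experiences only propagation delay: d/s = 12400/300000000 = 41.3 μs.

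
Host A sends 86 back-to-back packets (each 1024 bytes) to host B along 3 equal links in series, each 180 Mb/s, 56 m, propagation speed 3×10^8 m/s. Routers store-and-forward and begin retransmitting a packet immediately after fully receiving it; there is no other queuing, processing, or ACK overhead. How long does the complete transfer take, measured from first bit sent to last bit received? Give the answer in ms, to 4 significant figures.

Per-hop transmission t_tx = L/R = 8192/180000000 = 0.0455111 ms.
Per-hop propagation t_prop = 56/300000000 = 0.000186667 ms.
Pipeline fill: first packet needs 3·t_tx to clear all hops; remaining 85 packets each add one t_tx.
Total = (3+86-1)·t_tx + 3·t_prop = 88·0.0455111 + 3·0.000186667 = 4.006 ms.

4.006 ms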